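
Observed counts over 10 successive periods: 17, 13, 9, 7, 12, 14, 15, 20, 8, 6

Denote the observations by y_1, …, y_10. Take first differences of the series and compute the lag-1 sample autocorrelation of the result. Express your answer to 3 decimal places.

First differences Δy: -4, -4, -2, 5, 2, 1, 5, -12, -2
Mean of differences = -1.2222
Numerator Σ(Δy_t−Δȳ)(Δy_{t+1}−Δȳ) = -12.6049
Denominator Σ(Δy_t−Δȳ)² = 225.5556
r_1(Δy) = -12.6049 / 225.5556 = -0.056

-0.056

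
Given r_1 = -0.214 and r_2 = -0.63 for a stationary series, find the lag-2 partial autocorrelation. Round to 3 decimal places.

φ_{22} = (r_2 − r_1²) / (1 − r_1²)
r_1² = (-0.214)² = 0.045796
Numerator = -0.63 − 0.0458 = -0.6758; denominator = 1 − 0.0458 = 0.9542
φ_{22} = -0.6758 / 0.9542 = -0.708

-0.708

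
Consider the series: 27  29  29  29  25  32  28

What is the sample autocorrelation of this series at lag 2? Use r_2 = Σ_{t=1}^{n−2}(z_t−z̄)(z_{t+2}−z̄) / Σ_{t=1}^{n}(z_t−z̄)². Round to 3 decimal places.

Mean z̄ = (27 + 29 + 29 + 29 + 25 + 32 + 28)/7 = 28.4286
Deviations from mean: -1.4286, 0.5714, 0.5714, 0.5714, -3.4286, 3.5714, -0.4286
Numerator Σ_{t=1}^{5}(z_t−z̄)(z_{t+2}−z̄) = 1.0612
Denominator Σ(z_t−z̄)² = 27.7143
r_2 = 1.0612 / 27.7143 = 0.038

0.038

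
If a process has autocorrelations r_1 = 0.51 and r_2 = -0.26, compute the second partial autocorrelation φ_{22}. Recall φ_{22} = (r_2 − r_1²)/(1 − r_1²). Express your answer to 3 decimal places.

φ_{22} = (r_2 − r_1²) / (1 − r_1²)
r_1² = (0.51)² = 0.2601
Numerator = -0.26 − 0.2601 = -0.5201; denominator = 1 − 0.2601 = 0.7399
φ_{22} = -0.5201 / 0.7399 = -0.703

-0.703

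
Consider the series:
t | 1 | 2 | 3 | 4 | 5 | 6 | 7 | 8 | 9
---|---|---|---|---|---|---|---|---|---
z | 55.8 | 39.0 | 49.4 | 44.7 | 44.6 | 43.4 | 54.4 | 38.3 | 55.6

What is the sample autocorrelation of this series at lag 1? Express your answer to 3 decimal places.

Mean z̄ = (55.8 + 39.0 + 49.4 + 44.7 + 44.6 + 43.4 + 54.4 + 38.3 + 55.6)/9 = 47.2444
Numerator Σ_{t=1}^{8}(z_t−z̄)(z_{t+1}−z̄) = -243.1442
Denominator Σ(z_t−z̄)² = 375.0822
r_1 = -243.1442 / 375.0822 = -0.648

-0.648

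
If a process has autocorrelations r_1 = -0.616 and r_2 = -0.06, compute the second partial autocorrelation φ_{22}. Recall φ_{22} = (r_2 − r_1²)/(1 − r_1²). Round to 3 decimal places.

φ_{22} = (r_2 − r_1²) / (1 − r_1²)
r_1² = (-0.616)² = 0.379456
Numerator = -0.06 − 0.3795 = -0.4395; denominator = 1 − 0.3795 = 0.6205
φ_{22} = -0.4395 / 0.6205 = -0.708

-0.708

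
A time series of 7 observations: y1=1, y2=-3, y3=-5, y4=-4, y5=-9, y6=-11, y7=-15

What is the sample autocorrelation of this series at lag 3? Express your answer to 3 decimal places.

-0.102

Mean ȳ = (1 − 3 − 5 − 4 − 9 − 11 − 15)/7 = -6.5714
Deviations from mean: 7.5714, 3.5714, 1.5714, 2.5714, -2.4286, -4.4286, -8.4286
Numerator Σ_{t=1}^{4}(y_t−ȳ)(y_{t+3}−ȳ) = -17.8367
Denominator Σ(y_t−ȳ)² = 175.7143
r_3 = -17.8367 / 175.7143 = -0.102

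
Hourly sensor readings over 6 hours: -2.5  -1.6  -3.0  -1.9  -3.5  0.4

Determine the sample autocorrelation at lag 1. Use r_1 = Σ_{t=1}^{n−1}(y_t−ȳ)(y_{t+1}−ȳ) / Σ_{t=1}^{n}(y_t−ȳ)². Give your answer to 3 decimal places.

-0.476

Mean ȳ = (-2.5 − 1.6 − 3.0 − 1.9 − 3.5 + 0.4)/6 = -2.0167
Deviations from mean: -0.4833, 0.4167, -0.9833, 0.1167, -1.4833, 2.4167
Σ(y_t−ȳ)(y_{t+1}−ȳ) = (-0.2014) + (-0.4097) + (-0.1147) + (-0.1731) + (-3.5847) = -4.4836
Denominator Σ(y_t−ȳ)² = 9.4283
r_1 = -4.4836 / 9.4283 = -0.476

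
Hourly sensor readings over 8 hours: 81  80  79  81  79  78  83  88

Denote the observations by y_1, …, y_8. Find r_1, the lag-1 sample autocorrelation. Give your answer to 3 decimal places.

0.236

Mean ȳ = (81 + 80 + 79 + 81 + 79 + 78 + 83 + 88)/8 = 81.1250
Deviations from mean: -0.1250, -1.1250, -2.1250, -0.1250, -2.1250, -3.1250, 1.8750, 6.8750
Numerator Σ_{t=1}^{7}(y_t−ȳ)(y_{t+1}−ȳ) = 16.7344
Denominator Σ(y_t−ȳ)² = 70.8750
r_1 = 16.7344 / 70.8750 = 0.236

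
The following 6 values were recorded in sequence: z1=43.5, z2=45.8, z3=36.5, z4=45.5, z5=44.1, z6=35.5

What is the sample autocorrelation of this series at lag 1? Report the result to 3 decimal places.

-0.379

Mean z̄ = (43.5 + 45.8 + 36.5 + 45.5 + 44.1 + 35.5)/6 = 41.8167
Deviations from mean: 1.6833, 3.9833, -5.3167, 3.6833, 2.2833, -6.3167
Σ(z_t−z̄)(z_{t+1}−z̄) = (6.7053) + (-21.1781) + (-19.5831) + (8.4103) + (-14.4231) = -40.0686
Denominator Σ(z_t−z̄)² = 105.6483
r_1 = -40.0686 / 105.6483 = -0.379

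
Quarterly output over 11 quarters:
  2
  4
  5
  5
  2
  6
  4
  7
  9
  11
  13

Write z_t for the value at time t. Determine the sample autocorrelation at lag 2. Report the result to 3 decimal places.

Mean z̄ = (2 + 4 + 5 + 5 + 2 + 6 + 4 + 7 + 9 + 11 + 13)/11 = 6.1818
Numerator Σ_{t=1}^{9}(z_t−z̄)(z_{t+2}−z̄) = 38.6612
Denominator Σ(z_t−z̄)² = 125.6364
r_2 = 38.6612 / 125.6364 = 0.308

0.308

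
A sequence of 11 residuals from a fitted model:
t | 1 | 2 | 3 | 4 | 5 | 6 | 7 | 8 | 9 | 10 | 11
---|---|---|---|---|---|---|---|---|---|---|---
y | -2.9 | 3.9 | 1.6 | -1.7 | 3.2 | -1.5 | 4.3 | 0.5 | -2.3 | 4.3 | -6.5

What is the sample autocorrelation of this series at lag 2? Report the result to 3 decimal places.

0.123

Mean ȳ = (-2.9 + 3.9 + 1.6 − 1.7 + 3.2 − 1.5 + 4.3 + 0.5 − 2.3 + 4.3 − 6.5)/11 = 0.2636
Numerator Σ_{t=1}^{9}(y_t−ȳ)(y_{t+2}−ȳ) = 15.4001
Denominator Σ(y_t−ȳ)² = 125.5655
r_2 = 15.4001 / 125.5655 = 0.123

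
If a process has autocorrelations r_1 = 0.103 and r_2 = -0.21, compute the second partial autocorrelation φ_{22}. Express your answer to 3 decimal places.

-0.223

φ_{22} = (r_2 − r_1²) / (1 − r_1²)
r_1² = (0.103)² = 0.010609
Numerator = -0.21 − 0.0106 = -0.2206; denominator = 1 − 0.0106 = 0.9894
φ_{22} = -0.2206 / 0.9894 = -0.223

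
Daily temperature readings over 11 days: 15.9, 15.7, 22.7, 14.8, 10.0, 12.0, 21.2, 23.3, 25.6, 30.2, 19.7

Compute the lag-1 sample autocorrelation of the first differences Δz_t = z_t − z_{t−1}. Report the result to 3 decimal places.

-0.080

First differences Δz: -0.2, 7.0, -7.9, -4.8, 2.0, 9.2, 2.1, 2.3, 4.6, -10.5
Mean of differences = 0.3800
Numerator Σ(Δz_t−Δz̄)(Δz_{t+1}−Δz̄) = -29.2044
Denominator Σ(Δz_t−Δz̄)² = 362.7960
r_1(Δz) = -29.2044 / 362.7960 = -0.080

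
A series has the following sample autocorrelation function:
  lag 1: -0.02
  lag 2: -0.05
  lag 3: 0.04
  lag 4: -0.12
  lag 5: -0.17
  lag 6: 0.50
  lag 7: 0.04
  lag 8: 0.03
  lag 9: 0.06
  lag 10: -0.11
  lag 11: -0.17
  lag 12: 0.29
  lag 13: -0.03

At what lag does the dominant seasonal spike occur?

6

The largest autocorrelation is r_6 = 0.50, with a weaker echo at lag 12 (0.29); the remaining lags stay at or below 0.06.
The dominant spike at lag 6 indicates a seasonal period of 6.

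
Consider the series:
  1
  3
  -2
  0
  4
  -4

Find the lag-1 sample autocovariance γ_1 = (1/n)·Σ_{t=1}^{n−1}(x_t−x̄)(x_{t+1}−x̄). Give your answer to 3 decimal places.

-3.463

Mean x̄ = (1 + 3 − 2 + 0 + 4 − 4)/6 = 0.3333
Σ_{t=1}^{5}(x_t−x̄)(x_{t+1}−x̄) = -20.7778
γ_1 = -20.7778 / 6 = -3.463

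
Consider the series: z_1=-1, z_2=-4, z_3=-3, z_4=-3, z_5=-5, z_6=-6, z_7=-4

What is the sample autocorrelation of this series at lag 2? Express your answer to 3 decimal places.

-0.029

Mean z̄ = (-1 − 4 − 3 − 3 − 5 − 6 − 4)/7 = -3.7143
Deviations from mean: 2.7143, -0.2857, 0.7143, 0.7143, -1.2857, -2.2857, -0.2857
Numerator Σ_{t=1}^{5}(z_t−z̄)(z_{t+2}−z̄) = -0.4490
Denominator Σ(z_t−z̄)² = 15.4286
r_2 = -0.4490 / 15.4286 = -0.029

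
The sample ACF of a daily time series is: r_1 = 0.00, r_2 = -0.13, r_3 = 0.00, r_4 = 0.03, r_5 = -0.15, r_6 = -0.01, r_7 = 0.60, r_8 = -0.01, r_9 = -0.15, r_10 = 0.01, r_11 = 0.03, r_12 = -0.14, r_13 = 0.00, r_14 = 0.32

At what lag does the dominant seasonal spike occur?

The largest autocorrelation is r_7 = 0.60, with a weaker echo at lag 14 (0.32); the remaining lags stay at or below 0.03.
The dominant spike at lag 7 indicates a seasonal period of 7.

7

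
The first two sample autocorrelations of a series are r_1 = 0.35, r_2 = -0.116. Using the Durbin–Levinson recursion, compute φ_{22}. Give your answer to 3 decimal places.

-0.272

φ_{22} = (r_2 − r_1²) / (1 − r_1²)
r_1² = (0.35)² = 0.1225
Numerator = -0.116 − 0.1225 = -0.2385; denominator = 1 − 0.1225 = 0.8775
φ_{22} = -0.2385 / 0.8775 = -0.272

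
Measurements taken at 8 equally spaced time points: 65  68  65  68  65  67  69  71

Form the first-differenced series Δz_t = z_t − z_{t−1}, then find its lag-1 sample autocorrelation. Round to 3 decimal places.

-0.620

First differences Δz: 3, -3, 3, -3, 2, 2, 2
Mean of differences = 0.8571
Numerator Σ(Δz_t−Δz̄)(Δz_{t+1}−Δz̄) = -26.5918
Denominator Σ(Δz_t−Δz̄)² = 42.8571
r_1(Δz) = -26.5918 / 42.8571 = -0.620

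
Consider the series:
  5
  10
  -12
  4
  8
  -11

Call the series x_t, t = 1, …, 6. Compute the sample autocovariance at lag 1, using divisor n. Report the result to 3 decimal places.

Mean x̄ = (5 + 10 − 12 + 4 + 8 − 11)/6 = 0.6667
Deviations: 4.3333, 9.3333, -12.6667, 3.3333, 7.3333, -11.6667
Σ_{t=1}^{5}(x_t−x̄)(x_{t+1}−x̄) = -181.1111
γ_1 = -181.1111 / 6 = -30.185

-30.185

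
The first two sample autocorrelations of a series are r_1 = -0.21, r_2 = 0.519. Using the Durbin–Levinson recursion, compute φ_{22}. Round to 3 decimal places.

φ_{22} = (r_2 − r_1²) / (1 − r_1²)
r_1² = (-0.21)² = 0.0441
Numerator = 0.519 − 0.0441 = 0.4749; denominator = 1 − 0.0441 = 0.9559
φ_{22} = 0.4749 / 0.9559 = 0.497

0.497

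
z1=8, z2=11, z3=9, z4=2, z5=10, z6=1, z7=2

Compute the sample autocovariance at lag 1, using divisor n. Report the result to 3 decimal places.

Mean z̄ = (8 + 11 + 9 + 2 + 10 + 1 + 2)/7 = 6.1429
Deviations: 1.8571, 4.8571, 2.8571, -4.1429, 3.8571, -5.1429, -4.1429
Σ_{t=1}^{6}(z_t−z̄)(z_{t+1}−z̄) = -3.4490
γ_1 = -3.4490 / 7 = -0.493

-0.493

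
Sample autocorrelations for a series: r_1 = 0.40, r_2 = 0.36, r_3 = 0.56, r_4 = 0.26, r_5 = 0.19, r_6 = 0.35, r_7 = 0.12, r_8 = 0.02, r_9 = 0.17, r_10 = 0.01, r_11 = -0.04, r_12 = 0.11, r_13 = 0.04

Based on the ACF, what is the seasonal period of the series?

3

The largest autocorrelation is r_3 = 0.56; the remaining lags stay at or below 0.40. The elevated value at lag 1 (0.40), dropping to 0.36 at lag 2, reflects decaying short-term dependence rather than seasonality.
The dominant spike at lag 3 indicates a seasonal period of 3.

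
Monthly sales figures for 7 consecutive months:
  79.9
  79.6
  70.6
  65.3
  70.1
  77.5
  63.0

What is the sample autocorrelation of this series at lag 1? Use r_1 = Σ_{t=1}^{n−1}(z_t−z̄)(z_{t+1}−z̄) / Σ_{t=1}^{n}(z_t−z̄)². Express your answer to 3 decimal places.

0.038

Mean z̄ = (79.9 + 79.6 + 70.6 + 65.3 + 70.1 + 77.5 + 63.0)/7 = 72.2857
Deviations from mean: 7.6143, 7.3143, -1.6857, -6.9857, -2.1857, 5.2143, -9.2857
Σ(z_t−z̄)(z_{t+1}−z̄) = (55.6931) + (-12.3298) + (11.7759) + (15.2688) + (-11.3969) + (-48.4184) = 10.5927
Denominator Σ(z_t−z̄)² = 281.3086
r_1 = 10.5927 / 281.3086 = 0.038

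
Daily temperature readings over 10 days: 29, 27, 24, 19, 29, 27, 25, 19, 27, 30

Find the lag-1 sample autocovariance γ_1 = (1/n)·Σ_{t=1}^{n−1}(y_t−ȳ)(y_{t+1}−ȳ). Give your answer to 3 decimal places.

Mean ȳ = (29 + 27 + 24 + 19 + 29 + 27 + 25 + 19 + 27 + 30)/10 = 25.6000
Σ_{t=1}^{9}(y_t−ȳ)(y_{t+1}−ȳ) = -4.5600
γ_1 = -4.5600 / 10 = -0.456

-0.456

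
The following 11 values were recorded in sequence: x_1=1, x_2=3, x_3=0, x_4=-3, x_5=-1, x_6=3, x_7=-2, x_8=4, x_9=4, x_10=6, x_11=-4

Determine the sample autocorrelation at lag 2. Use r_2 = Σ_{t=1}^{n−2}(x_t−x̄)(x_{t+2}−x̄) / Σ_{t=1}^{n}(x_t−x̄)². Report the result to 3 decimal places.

Mean x̄ = (1 + 3 + 0 − 3 − 1 + 3 − 2 + 4 + 4 + 6 − 4)/11 = 1.0000
Numerator Σ_{t=1}^{9}(x_t−x̄)(x_{t+2}−x̄) = -11.0000
Denominator Σ(x_t−x̄)² = 106.0000
r_2 = -11.0000 / 106.0000 = -0.104

-0.104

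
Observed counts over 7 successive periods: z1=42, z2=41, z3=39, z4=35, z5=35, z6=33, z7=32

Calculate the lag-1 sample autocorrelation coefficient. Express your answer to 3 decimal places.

0.592

Mean z̄ = (42 + 41 + 39 + 35 + 35 + 33 + 32)/7 = 36.7143
Numerator Σ_{t=1}^{6}(z_t−z̄)(z_{t+1}−z̄) = 55.3469
Denominator Σ(z_t−z̄)² = 93.4286
r_1 = 55.3469 / 93.4286 = 0.592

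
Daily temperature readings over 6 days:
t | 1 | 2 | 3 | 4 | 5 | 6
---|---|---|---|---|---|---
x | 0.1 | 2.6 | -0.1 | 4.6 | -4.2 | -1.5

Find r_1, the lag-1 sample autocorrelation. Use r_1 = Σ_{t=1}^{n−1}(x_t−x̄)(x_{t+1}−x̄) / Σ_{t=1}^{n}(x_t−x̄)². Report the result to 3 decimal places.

-0.301

Mean x̄ = (0.1 + 2.6 − 0.1 + 4.6 − 4.2 − 1.5)/6 = 0.2500
Deviations from mean: -0.1500, 2.3500, -0.3500, 4.3500, -4.4500, -1.7500
Numerator Σ_{t=1}^{5}(x_t−x̄)(x_{t+1}−x̄) = -14.2675
Denominator Σ(x_t−x̄)² = 47.4550
r_1 = -14.2675 / 47.4550 = -0.301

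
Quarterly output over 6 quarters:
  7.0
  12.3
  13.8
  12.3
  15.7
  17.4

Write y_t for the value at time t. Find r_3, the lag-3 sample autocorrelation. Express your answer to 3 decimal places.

0.090

Mean ȳ = (7.0 + 12.3 + 13.8 + 12.3 + 15.7 + 17.4)/6 = 13.0833
Deviations from mean: -6.0833, -0.7833, 0.7167, -0.7833, 2.6167, 4.3167
Σ(y_t−ȳ)(y_{t+3}−ȳ) = (4.7653) + (-2.0497) + (3.0936) = 5.8092
Denominator Σ(y_t−ȳ)² = 64.2283
r_3 = 5.8092 / 64.2283 = 0.090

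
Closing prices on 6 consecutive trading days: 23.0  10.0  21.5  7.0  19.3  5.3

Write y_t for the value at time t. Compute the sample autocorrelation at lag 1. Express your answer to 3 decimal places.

-0.663

Mean ȳ = (23.0 + 10.0 + 21.5 + 7.0 + 19.3 + 5.3)/6 = 14.3500
Deviations from mean: 8.6500, -4.3500, 7.1500, -7.3500, 4.9500, -9.0500
Numerator Σ_{t=1}^{5}(y_t−ȳ)(y_{t+1}−ȳ) = -202.4625
Denominator Σ(y_t−ȳ)² = 305.2950
r_1 = -202.4625 / 305.2950 = -0.663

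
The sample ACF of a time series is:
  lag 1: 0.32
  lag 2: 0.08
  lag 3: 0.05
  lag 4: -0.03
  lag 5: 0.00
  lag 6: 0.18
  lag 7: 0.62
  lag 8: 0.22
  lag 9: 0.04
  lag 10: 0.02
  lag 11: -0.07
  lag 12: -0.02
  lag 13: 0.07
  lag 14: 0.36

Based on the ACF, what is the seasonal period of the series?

7

The largest autocorrelation is r_7 = 0.62, with a weaker echo at lag 14 (0.36); the remaining lags stay at or below 0.32. The elevated value at lag 1 (0.32), dropping to 0.08 at lag 2, reflects decaying short-term dependence rather than seasonality.
The dominant spike at lag 7 indicates a seasonal period of 7.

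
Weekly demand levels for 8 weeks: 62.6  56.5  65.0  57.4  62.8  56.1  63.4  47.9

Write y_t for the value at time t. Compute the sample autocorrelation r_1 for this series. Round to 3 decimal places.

-0.502

Mean ȳ = (62.6 + 56.5 + 65.0 + 57.4 + 62.8 + 56.1 + 63.4 + 47.9)/8 = 58.9625
Deviations from mean: 3.6375, -2.4625, 6.0375, -1.5625, 3.8375, -2.8625, 4.4375, -11.0625
Numerator Σ_{t=1}^{7}(y_t−ȳ)(y_{t+1}−ȳ) = -112.0314
Denominator Σ(y_t−ȳ)² = 223.1788
r_1 = -112.0314 / 223.1788 = -0.502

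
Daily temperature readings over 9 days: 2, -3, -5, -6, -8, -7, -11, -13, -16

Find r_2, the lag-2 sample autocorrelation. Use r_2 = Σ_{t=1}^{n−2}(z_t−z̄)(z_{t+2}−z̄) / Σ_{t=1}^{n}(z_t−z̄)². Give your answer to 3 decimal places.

Mean z̄ = (2 − 3 − 5 − 6 − 8 − 7 − 11 − 13 − 16)/9 = -7.4444
Numerator Σ_{t=1}^{7}(z_t−z̄)(z_{t+2}−z̄) = 58.7160
Denominator Σ(z_t−z̄)² = 234.2222
r_2 = 58.7160 / 234.2222 = 0.251

0.251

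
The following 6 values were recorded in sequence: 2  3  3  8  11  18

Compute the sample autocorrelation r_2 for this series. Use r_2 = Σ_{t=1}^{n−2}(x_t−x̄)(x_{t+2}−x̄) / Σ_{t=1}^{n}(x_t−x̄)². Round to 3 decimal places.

Mean x̄ = (2 + 3 + 3 + 8 + 11 + 18)/6 = 7.5000
Numerator Σ_{t=1}^{4}(x_t−x̄)(x_{t+2}−x̄) = 12.0000
Denominator Σ(x_t−x̄)² = 193.5000
r_2 = 12.0000 / 193.5000 = 0.062

0.062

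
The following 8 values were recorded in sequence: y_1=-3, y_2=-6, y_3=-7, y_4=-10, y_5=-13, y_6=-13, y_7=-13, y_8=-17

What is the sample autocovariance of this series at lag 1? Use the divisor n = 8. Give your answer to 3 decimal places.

Mean ȳ = (-3 − 6 − 7 − 10 − 13 − 13 − 13 − 17)/8 = -10.2500
Deviations: 7.2500, 4.2500, 3.2500, 0.2500, -2.7500, -2.7500, -2.7500, -6.7500
Σ_{t=1}^{7}(y_t−ȳ)(y_{t+1}−ȳ) = 78.4375
γ_1 = 78.4375 / 8 = 9.805

9.805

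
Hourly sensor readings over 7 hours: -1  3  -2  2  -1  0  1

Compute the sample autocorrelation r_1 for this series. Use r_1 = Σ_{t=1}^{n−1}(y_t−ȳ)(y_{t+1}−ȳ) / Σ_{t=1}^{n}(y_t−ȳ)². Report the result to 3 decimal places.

Mean ȳ = (-1 + 3 − 2 + 2 − 1 + 0 + 1)/7 = 0.2857
Deviations from mean: -1.2857, 2.7143, -2.2857, 1.7143, -1.2857, -0.2857, 0.7143
Σ(y_t−ȳ)(y_{t+1}−ȳ) = (-3.4898) + (-6.2041) + (-3.9184) + (-2.2041) + (0.3673) + (-0.2041) = -15.6531
Denominator Σ(y_t−ȳ)² = 19.4286
r_1 = -15.6531 / 19.4286 = -0.806

-0.806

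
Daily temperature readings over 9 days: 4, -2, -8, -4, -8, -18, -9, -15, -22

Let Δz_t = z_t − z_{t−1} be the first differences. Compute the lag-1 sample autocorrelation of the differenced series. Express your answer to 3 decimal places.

-0.416

First differences Δz: -6, -6, 4, -4, -10, 9, -6, -7
Mean of differences = -3.2500
Numerator Σ(Δz_t−Δz̄)(Δz_{t+1}−Δz̄) = -118.8125
Denominator Σ(Δz_t−Δz̄)² = 285.5000
r_1(Δz) = -118.8125 / 285.5000 = -0.416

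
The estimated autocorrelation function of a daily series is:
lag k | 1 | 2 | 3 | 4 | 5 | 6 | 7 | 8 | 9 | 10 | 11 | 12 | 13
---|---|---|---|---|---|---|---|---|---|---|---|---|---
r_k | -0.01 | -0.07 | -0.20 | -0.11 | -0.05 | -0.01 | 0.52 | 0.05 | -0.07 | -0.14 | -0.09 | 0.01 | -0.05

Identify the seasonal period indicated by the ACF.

7

The largest autocorrelation is r_7 = 0.52; the remaining lags stay at or below 0.05.
The dominant spike at lag 7 indicates a seasonal period of 7.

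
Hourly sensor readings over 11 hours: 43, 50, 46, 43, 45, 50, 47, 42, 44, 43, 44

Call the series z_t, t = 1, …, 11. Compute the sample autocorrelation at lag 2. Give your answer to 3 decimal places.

-0.418

Mean z̄ = (43 + 50 + 46 + 43 + 45 + 50 + 47 + 42 + 44 + 43 + 44)/11 = 45.1818
Numerator Σ_{t=1}^{9}(z_t−z̄)(z_{t+2}−z̄) = -32.4298
Denominator Σ(z_t−z̄)² = 77.6364
r_2 = -32.4298 / 77.6364 = -0.418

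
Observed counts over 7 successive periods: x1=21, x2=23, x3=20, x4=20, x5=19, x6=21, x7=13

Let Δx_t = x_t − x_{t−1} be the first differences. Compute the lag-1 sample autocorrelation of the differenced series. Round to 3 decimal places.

-0.399

First differences Δx: 2, -3, 0, -1, 2, -8
Mean of differences = -1.3333
Numerator Σ(Δx_t−Δx̄)(Δx_{t+1}−Δx̄) = -28.4444
Denominator Σ(Δx_t−Δx̄)² = 71.3333
r_1(Δx) = -28.4444 / 71.3333 = -0.399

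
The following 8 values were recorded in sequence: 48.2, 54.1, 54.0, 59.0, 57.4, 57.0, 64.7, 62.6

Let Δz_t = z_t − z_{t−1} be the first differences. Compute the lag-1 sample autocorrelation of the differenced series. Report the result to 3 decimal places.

First differences Δz: 5.9, -0.1, 5.0, -1.6, -0.4, 7.7, -2.1
Mean of differences = 2.0571
Numerator Σ(Δz_t−Δz̄)(Δz_{t+1}−Δz̄) = -53.7376
Denominator Σ(Δz_t−Δz̄)² = 96.6171
r_1(Δz) = -53.7376 / 96.6171 = -0.556

-0.556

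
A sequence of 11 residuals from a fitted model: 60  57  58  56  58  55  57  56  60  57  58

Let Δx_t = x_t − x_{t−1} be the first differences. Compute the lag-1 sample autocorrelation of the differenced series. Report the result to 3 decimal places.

First differences Δx: -3, 1, -2, 2, -3, 2, -1, 4, -3, 1
Mean of differences = -0.2000
Numerator Σ(Δx_t−Δx̄)(Δx_{t+1}−Δx̄) = -42.0400
Denominator Σ(Δx_t−Δx̄)² = 57.6000
r_1(Δx) = -42.0400 / 57.6000 = -0.730

-0.730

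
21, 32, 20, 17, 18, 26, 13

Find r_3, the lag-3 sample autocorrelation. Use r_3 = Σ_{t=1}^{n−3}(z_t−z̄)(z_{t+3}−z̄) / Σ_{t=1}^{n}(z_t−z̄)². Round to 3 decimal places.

Mean z̄ = (21 + 32 + 20 + 17 + 18 + 26 + 13)/7 = 21.0000
Deviations from mean: 0.0000, 11.0000, -1.0000, -4.0000, -3.0000, 5.0000, -8.0000
Σ(z_t−z̄)(z_{t+3}−z̄) = (0.0000) + (-33.0000) + (-5.0000) + (32.0000) = -6.0000
Denominator Σ(z_t−z̄)² = 236.0000
r_3 = -6.0000 / 236.0000 = -0.025

-0.025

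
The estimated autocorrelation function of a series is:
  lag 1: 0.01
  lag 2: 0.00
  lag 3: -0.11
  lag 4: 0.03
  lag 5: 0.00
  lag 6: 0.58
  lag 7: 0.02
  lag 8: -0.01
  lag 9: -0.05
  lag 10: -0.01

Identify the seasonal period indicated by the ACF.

6

The largest autocorrelation is r_6 = 0.58; the remaining lags stay at or below 0.03.
The dominant spike at lag 6 indicates a seasonal period of 6.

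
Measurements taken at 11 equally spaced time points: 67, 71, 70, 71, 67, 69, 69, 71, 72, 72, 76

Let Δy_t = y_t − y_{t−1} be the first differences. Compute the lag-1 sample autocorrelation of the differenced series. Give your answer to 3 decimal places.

-0.328

First differences Δy: 4, -1, 1, -4, 2, 0, 2, 1, 0, 4
Mean of differences = 0.9000
Numerator Σ(Δy_t−Δȳ)(Δy_{t+1}−Δȳ) = -16.7100
Denominator Σ(Δy_t−Δȳ)² = 50.9000
r_1(Δy) = -16.7100 / 50.9000 = -0.328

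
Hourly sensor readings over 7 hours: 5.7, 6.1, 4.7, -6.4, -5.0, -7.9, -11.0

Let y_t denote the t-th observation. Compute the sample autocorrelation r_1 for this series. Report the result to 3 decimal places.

Mean ȳ = (5.7 + 6.1 + 4.7 − 6.4 − 5.0 − 7.9 − 11.0)/7 = -1.9714
Deviations from mean: 7.6714, 8.0714, 6.6714, -4.4286, -3.0286, -5.9286, -9.0286
Numerator Σ_{t=1}^{6}(y_t−ȳ)(y_{t+1}−ȳ) = 171.1163
Denominator Σ(y_t−ȳ)² = 313.9543
r_1 = 171.1163 / 313.9543 = 0.545

0.545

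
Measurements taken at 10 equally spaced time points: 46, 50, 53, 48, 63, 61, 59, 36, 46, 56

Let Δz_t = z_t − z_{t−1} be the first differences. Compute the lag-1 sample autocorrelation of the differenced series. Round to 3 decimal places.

-0.185

First differences Δz: 4, 3, -5, 15, -2, -2, -23, 10, 10
Mean of differences = 1.1111
Numerator Σ(Δz_t−Δz̄)(Δz_{t+1}−Δz̄) = -184.7901
Denominator Σ(Δz_t−Δz̄)² = 1000.8889
r_1(Δz) = -184.7901 / 1000.8889 = -0.185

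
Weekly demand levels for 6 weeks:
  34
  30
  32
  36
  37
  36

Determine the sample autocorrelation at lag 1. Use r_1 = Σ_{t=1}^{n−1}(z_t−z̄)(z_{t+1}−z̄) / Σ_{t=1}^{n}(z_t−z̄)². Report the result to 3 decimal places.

Mean z̄ = (34 + 30 + 32 + 36 + 37 + 36)/6 = 34.1667
Σ(z_t−z̄)(z_{t+1}−z̄) = (0.6944) + (9.0278) + (-3.9722) + (5.1944) + (5.1944) = 16.1389
Denominator Σ(z_t−z̄)² = 36.8333
r_1 = 16.1389 / 36.8333 = 0.438

0.438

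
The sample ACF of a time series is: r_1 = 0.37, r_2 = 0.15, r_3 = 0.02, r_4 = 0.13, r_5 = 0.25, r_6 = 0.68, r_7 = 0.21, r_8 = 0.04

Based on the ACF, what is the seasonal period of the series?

The largest autocorrelation is r_6 = 0.68; the remaining lags stay at or below 0.37. The elevated value at lag 1 (0.37), dropping to 0.15 at lag 2, reflects decaying short-term dependence rather than seasonality.
The dominant spike at lag 6 indicates a seasonal period of 6.

6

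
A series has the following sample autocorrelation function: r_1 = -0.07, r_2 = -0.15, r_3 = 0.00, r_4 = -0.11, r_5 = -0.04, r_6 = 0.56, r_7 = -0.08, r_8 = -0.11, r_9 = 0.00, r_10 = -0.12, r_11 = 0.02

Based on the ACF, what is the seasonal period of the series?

The largest autocorrelation is r_6 = 0.56; the remaining lags stay at or below 0.02.
The dominant spike at lag 6 indicates a seasonal period of 6.

6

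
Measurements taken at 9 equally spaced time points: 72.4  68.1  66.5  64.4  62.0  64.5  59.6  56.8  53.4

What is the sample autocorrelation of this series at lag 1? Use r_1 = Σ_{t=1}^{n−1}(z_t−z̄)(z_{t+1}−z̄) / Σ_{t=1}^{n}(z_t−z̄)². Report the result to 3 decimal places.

0.523

Mean z̄ = (72.4 + 68.1 + 66.5 + 64.4 + 62.0 + 64.5 + 59.6 + 56.8 + 53.4)/9 = 63.0778
Numerator Σ_{t=1}^{8}(z_t−z̄)(z_{t+1}−z̄) = 143.2140
Denominator Σ(z_t−z̄)² = 273.9356
r_1 = 143.2140 / 273.9356 = 0.523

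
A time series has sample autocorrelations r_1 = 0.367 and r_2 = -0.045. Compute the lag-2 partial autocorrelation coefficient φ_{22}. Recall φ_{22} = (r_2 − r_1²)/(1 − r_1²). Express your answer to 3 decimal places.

φ_{22} = (r_2 − r_1²) / (1 − r_1²)
r_1² = (0.367)² = 0.134689
Numerator = -0.045 − 0.1347 = -0.1797; denominator = 1 − 0.1347 = 0.8653
φ_{22} = -0.1797 / 0.8653 = -0.208

-0.208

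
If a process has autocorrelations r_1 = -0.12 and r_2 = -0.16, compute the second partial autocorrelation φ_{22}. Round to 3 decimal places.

-0.177

φ_{22} = (r_2 − r_1²) / (1 − r_1²)
r_1² = (-0.12)² = 0.0144
Numerator = -0.16 − 0.0144 = -0.1744; denominator = 1 − 0.0144 = 0.9856
φ_{22} = -0.1744 / 0.9856 = -0.177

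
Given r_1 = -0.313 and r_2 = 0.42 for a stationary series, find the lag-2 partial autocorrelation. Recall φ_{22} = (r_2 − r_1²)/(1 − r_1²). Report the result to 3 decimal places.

φ_{22} = (r_2 − r_1²) / (1 − r_1²)
r_1² = (-0.313)² = 0.097969
Numerator = 0.42 − 0.0980 = 0.3220; denominator = 1 − 0.0980 = 0.9020
φ_{22} = 0.3220 / 0.9020 = 0.357

0.357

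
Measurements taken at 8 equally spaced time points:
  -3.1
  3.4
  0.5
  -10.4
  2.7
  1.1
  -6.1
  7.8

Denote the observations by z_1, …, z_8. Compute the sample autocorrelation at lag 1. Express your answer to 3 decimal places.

Mean z̄ = (-3.1 + 3.4 + 0.5 − 10.4 + 2.7 + 1.1 − 6.1 + 7.8)/8 = -0.5125
Deviations from mean: -2.5875, 3.9125, 1.0125, -9.8875, 3.2125, 1.6125, -5.5875, 8.3125
Σ(z_t−z̄)(z_{t+1}−z̄) = (-10.1236) + (3.9614) + (-10.0111) + (-31.7636) + (5.1802) + (-9.0098) + (-46.4461) = -98.2127
Denominator Σ(z_t−z̄)² = 234.0288
r_1 = -98.2127 / 234.0288 = -0.420

-0.420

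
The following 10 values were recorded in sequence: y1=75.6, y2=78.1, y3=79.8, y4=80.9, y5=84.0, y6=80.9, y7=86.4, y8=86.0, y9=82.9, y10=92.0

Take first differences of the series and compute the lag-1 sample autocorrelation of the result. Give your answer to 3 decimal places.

First differences Δy: 2.5, 1.7, 1.1, 3.1, -3.1, 5.5, -0.4, -3.1, 9.1
Mean of differences = 1.8222
Numerator Σ(Δy_t−Δȳ)(Δy_{t+1}−Δȳ) = -58.3672
Denominator Σ(Δy_t−Δȳ)² = 122.5156
r_1(Δy) = -58.3672 / 122.5156 = -0.476

-0.476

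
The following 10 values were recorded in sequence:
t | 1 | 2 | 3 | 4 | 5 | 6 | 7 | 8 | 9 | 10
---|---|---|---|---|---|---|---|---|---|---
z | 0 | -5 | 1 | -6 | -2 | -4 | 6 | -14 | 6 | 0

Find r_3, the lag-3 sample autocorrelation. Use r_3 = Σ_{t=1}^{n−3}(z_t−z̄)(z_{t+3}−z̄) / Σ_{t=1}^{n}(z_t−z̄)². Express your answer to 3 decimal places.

Mean z̄ = (0 − 5 + 1 − 6 − 2 − 4 + 6 − 14 + 6 + 0)/10 = -1.8000
Numerator Σ_{t=1}^{7}(z_t−z̄)(z_{t+3}−z̄) = -46.5200
Denominator Σ(z_t−z̄)² = 317.6000
r_3 = -46.5200 / 317.6000 = -0.146

-0.146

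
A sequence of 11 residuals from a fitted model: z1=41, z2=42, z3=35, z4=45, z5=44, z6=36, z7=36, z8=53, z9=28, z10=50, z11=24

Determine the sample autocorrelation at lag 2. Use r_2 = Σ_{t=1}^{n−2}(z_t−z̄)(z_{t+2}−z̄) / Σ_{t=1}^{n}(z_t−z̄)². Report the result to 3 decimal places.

0.344

Mean z̄ = (41 + 42 + 35 + 45 + 44 + 36 + 36 + 53 + 28 + 50 + 24)/11 = 39.4545
Numerator Σ_{t=1}^{9}(z_t−z̄)(z_{t+2}−z̄) = 264.7686
Denominator Σ(z_t−z̄)² = 768.7273
r_2 = 264.7686 / 768.7273 = 0.344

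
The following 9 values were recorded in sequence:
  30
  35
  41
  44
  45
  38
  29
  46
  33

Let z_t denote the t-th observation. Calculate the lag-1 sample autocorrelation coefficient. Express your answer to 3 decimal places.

Mean z̄ = (30 + 35 + 41 + 44 + 45 + 38 + 29 + 46 + 33)/9 = 37.8889
Numerator Σ_{t=1}^{8}(z_t−z̄)(z_{t+1}−z̄) = -35.6790
Denominator Σ(z_t−z̄)² = 336.8889
r_1 = -35.6790 / 336.8889 = -0.106

-0.106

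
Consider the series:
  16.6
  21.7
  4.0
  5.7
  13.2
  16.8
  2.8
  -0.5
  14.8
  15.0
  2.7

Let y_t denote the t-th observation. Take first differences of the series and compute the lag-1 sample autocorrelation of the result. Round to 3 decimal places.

-0.148

First differences Δy: 5.1, -17.7, 1.7, 7.5, 3.6, -14.0, -3.3, 15.3, 0.2, -12.3
Mean of differences = -1.3900
Numerator Σ(Δy_t−Δȳ)(Δy_{t+1}−Δȳ) = -145.9451
Denominator Σ(Δy_t−Δȳ)² = 984.3890
r_1(Δy) = -145.9451 / 984.3890 = -0.148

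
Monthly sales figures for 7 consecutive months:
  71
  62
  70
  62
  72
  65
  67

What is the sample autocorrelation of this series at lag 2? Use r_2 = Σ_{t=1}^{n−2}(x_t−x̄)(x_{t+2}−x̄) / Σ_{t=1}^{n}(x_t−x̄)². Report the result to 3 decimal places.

Mean x̄ = (71 + 62 + 70 + 62 + 72 + 65 + 67)/7 = 67.0000
Deviations from mean: 4.0000, -5.0000, 3.0000, -5.0000, 5.0000, -2.0000, 0.0000
Σ(x_t−x̄)(x_{t+2}−x̄) = (12.0000) + (25.0000) + (15.0000) + (10.0000) + (0.0000) = 62.0000
Denominator Σ(x_t−x̄)² = 104.0000
r_2 = 62.0000 / 104.0000 = 0.596

0.596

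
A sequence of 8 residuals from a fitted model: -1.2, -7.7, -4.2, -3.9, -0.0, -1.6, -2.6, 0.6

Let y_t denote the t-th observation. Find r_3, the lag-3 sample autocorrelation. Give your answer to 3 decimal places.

Mean ȳ = (-1.2 − 7.7 − 4.2 − 3.9 − 0.0 − 1.6 − 2.6 + 0.6)/8 = -2.5750
Numerator Σ_{t=1}^{5}(y_t−ȳ)(y_{t+3}−ȳ) = -8.3944
Denominator Σ(y_t−ȳ)² = 50.2150
r_3 = -8.3944 / 50.2150 = -0.167

-0.167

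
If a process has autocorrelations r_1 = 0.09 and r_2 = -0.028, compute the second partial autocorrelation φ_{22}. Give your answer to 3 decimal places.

φ_{22} = (r_2 − r_1²) / (1 − r_1²)
r_1² = (0.09)² = 0.0081
Numerator = -0.028 − 0.0081 = -0.0361; denominator = 1 − 0.0081 = 0.9919
φ_{22} = -0.0361 / 0.9919 = -0.036

-0.036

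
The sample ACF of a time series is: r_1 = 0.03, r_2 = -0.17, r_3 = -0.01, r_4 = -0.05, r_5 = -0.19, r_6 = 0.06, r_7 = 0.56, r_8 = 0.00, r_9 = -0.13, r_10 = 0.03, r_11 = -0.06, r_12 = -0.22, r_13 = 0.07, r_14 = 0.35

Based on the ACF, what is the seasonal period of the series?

The largest autocorrelation is r_7 = 0.56, with a weaker echo at lag 14 (0.35); the remaining lags stay at or below 0.07.
The dominant spike at lag 7 indicates a seasonal period of 7.

7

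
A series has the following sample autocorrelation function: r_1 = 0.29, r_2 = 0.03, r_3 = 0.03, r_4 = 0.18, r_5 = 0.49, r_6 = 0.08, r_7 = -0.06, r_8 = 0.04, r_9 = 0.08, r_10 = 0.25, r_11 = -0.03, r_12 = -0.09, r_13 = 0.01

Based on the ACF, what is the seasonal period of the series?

5

The largest autocorrelation is r_5 = 0.49; the remaining lags stay at or below 0.29. The elevated value at lag 1 (0.29), dropping to 0.03 at lag 2, reflects decaying short-term dependence rather than seasonality.
The dominant spike at lag 5 indicates a seasonal period of 5.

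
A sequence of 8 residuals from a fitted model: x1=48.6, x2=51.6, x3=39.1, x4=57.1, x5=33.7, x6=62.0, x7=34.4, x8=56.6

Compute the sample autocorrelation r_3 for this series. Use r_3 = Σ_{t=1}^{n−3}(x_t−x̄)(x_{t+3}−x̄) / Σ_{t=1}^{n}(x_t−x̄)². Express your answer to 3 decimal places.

-0.501

Mean x̄ = (48.6 + 51.6 + 39.1 + 57.1 + 33.7 + 62.0 + 34.4 + 56.6)/8 = 47.8875
Deviations from mean: 0.7125, 3.7125, -8.7875, 9.2125, -14.1875, 14.1125, -13.4875, 8.7125
Numerator Σ_{t=1}^{5}(x_t−x̄)(x_{t+3}−x̄) = -417.9830
Denominator Σ(x_t−x̄)² = 834.6488
r_3 = -417.9830 / 834.6488 = -0.501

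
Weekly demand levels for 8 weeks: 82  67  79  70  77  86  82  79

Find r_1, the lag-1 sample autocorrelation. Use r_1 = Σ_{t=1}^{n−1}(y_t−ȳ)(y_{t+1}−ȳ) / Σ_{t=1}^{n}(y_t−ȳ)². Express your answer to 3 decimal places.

-0.102

Mean ȳ = (82 + 67 + 79 + 70 + 77 + 86 + 82 + 79)/8 = 77.7500
Deviations from mean: 4.2500, -10.7500, 1.2500, -7.7500, -0.7500, 8.2500, 4.2500, 1.2500
Numerator Σ_{t=1}^{7}(y_t−ȳ)(y_{t+1}−ȳ) = -28.8125
Denominator Σ(y_t−ȳ)² = 283.5000
r_1 = -28.8125 / 283.5000 = -0.102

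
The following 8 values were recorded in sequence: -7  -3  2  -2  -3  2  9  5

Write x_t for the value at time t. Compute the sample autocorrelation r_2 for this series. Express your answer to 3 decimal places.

-0.190

Mean x̄ = (-7 − 3 + 2 − 2 − 3 + 2 + 9 + 5)/8 = 0.3750
Deviations from mean: -7.3750, -3.3750, 1.6250, -2.3750, -3.3750, 1.6250, 8.6250, 4.6250
Σ(x_t−x̄)(x_{t+2}−x̄) = (-11.9844) + (8.0156) + (-5.4844) + (-3.8594) + (-29.1094) + (7.5156) = -34.9063
Denominator Σ(x_t−x̄)² = 183.8750
r_2 = -34.9063 / 183.8750 = -0.190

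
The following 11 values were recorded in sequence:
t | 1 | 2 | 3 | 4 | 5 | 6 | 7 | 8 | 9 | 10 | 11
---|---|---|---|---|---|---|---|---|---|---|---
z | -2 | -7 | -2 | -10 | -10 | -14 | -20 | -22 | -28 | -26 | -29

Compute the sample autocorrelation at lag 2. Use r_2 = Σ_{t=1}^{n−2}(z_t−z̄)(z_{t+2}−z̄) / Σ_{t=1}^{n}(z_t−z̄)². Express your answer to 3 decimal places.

0.564

Mean z̄ = (-2 − 7 − 2 − 10 − 10 − 14 − 20 − 22 − 28 − 26 − 29)/11 = -15.4545
Numerator Σ_{t=1}^{9}(z_t−z̄)(z_{t+2}−z̄) = 570.1322
Denominator Σ(z_t−z̄)² = 1010.7273
r_2 = 570.1322 / 1010.7273 = 0.564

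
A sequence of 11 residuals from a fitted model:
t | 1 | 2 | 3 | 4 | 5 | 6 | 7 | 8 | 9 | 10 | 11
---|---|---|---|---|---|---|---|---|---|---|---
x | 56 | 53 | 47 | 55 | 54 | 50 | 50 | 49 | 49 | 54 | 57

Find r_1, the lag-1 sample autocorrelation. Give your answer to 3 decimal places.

0.093

Mean x̄ = (56 + 53 + 47 + 55 + 54 + 50 + 50 + 49 + 49 + 54 + 57)/11 = 52.1818
Numerator Σ_{t=1}^{10}(x_t−x̄)(x_{t+1}−x̄) = 10.2397
Denominator Σ(x_t−x̄)² = 109.6364
r_1 = 10.2397 / 109.6364 = 0.093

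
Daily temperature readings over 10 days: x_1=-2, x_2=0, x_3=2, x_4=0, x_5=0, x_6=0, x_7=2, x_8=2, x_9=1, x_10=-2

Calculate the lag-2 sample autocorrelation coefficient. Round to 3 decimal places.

Mean x̄ = (-2 + 0 + 2 + 0 + 0 + 0 + 2 + 2 + 1 − 2)/10 = 0.3000
Numerator Σ_{t=1}^{8}(x_t−x̄)(x_{t+2}−x̄) = -7.9800
Denominator Σ(x_t−x̄)² = 20.1000
r_2 = -7.9800 / 20.1000 = -0.397

-0.397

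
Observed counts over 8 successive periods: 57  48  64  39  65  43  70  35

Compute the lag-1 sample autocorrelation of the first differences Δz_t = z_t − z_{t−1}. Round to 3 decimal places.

-0.810

First differences Δz: -9, 16, -25, 26, -22, 27, -35
Mean of differences = -3.1429
Numerator Σ(Δz_t−Δz̄)(Δz_{t+1}−Δz̄) = -3245.7347
Denominator Σ(Δz_t−Δz̄)² = 4006.8571
r_1(Δz) = -3245.7347 / 4006.8571 = -0.810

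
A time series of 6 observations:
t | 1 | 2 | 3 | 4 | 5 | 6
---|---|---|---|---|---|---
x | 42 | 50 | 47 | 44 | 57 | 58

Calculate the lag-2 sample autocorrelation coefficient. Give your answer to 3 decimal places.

Mean x̄ = (42 + 50 + 47 + 44 + 57 + 58)/6 = 49.6667
Σ(x_t−x̄)(x_{t+2}−x̄) = (20.4444) + (-1.8889) + (-19.5556) + (-47.2222) = -48.2222
Denominator Σ(x_t−x̄)² = 221.3333
r_2 = -48.2222 / 221.3333 = -0.218

-0.218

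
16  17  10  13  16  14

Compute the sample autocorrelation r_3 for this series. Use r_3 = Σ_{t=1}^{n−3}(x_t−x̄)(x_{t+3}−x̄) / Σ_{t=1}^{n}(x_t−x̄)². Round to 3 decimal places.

Mean x̄ = (16 + 17 + 10 + 13 + 16 + 14)/6 = 14.3333
Deviations from mean: 1.6667, 2.6667, -4.3333, -1.3333, 1.6667, -0.3333
Σ(x_t−x̄)(x_{t+3}−x̄) = (-2.2222) + (4.4444) + (1.4444) = 3.6667
Denominator Σ(x_t−x̄)² = 33.3333
r_3 = 3.6667 / 33.3333 = 0.110

0.110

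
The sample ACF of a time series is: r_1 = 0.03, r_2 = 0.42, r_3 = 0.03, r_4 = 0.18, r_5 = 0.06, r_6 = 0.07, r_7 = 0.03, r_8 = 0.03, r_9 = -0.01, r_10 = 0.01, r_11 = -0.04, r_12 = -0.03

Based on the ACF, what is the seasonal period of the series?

2

The largest autocorrelation is r_2 = 0.42, with a weaker echo at lag 4 (0.18); the remaining lags stay at or below 0.07.
The dominant spike at lag 2 indicates a seasonal period of 2.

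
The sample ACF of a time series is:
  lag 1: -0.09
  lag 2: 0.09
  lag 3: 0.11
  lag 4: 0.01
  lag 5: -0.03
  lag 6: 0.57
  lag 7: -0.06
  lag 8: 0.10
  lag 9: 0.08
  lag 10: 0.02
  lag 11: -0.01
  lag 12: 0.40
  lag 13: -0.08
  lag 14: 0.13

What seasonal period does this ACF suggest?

6

The largest autocorrelation is r_6 = 0.57, with a weaker echo at lag 12 (0.40); the remaining lags stay at or below 0.13.
The dominant spike at lag 6 indicates a seasonal period of 6.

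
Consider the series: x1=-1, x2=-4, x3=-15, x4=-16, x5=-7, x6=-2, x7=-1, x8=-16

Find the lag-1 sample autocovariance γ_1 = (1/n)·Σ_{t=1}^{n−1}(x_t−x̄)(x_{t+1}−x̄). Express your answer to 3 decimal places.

4.898

Mean x̄ = (-1 − 4 − 15 − 16 − 7 − 2 − 1 − 16)/8 = -7.7500
Σ_{t=1}^{7}(x_t−x̄)(x_{t+1}−x̄) = 39.1875
γ_1 = 39.1875 / 8 = 4.898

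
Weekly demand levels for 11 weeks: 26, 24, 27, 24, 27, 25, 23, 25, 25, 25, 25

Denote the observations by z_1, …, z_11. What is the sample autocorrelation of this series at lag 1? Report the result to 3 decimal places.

-0.470

Mean z̄ = (26 + 24 + 27 + 24 + 27 + 25 + 23 + 25 + 25 + 25 + 25)/11 = 25.0909
Numerator Σ_{t=1}^{10}(z_t−z̄)(z_{t+1}−z̄) = -7.0083
Denominator Σ(z_t−z̄)² = 14.9091
r_1 = -7.0083 / 14.9091 = -0.470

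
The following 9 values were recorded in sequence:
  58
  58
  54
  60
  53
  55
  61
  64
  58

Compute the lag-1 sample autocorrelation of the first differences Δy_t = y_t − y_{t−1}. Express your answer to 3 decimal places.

First differences Δy: 0, -4, 6, -7, 2, 6, 3, -6
Mean of differences = 0.0000
Numerator Σ(Δy_t−Δȳ)(Δy_{t+1}−Δȳ) = -68.0000
Denominator Σ(Δy_t−Δȳ)² = 186.0000
r_1(Δy) = -68.0000 / 186.0000 = -0.366

-0.366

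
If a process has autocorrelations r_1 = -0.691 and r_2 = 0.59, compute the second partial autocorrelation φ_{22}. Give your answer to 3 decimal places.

φ_{22} = (r_2 − r_1²) / (1 − r_1²)
r_1² = (-0.691)² = 0.477481
Numerator = 0.59 − 0.4775 = 0.1125; denominator = 1 − 0.4775 = 0.5225
φ_{22} = 0.1125 / 0.5225 = 0.215

0.215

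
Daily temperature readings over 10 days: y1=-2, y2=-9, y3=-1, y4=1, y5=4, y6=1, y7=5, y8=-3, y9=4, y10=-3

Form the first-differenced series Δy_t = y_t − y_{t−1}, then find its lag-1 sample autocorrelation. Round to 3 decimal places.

First differences Δy: -7, 8, 2, 3, -3, 4, -8, 7, -7
Mean of differences = -0.1111
Numerator Σ(Δy_t−Δȳ)(Δy_{t+1}−Δȳ) = -190.5679
Denominator Σ(Δy_t−Δȳ)² = 312.8889
r_1(Δy) = -190.5679 / 312.8889 = -0.609

-0.609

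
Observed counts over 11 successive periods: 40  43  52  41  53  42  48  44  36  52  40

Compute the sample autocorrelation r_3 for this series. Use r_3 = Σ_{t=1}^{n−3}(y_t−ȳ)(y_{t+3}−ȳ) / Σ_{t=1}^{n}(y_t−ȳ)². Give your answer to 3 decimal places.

Mean ȳ = (40 + 43 + 52 + 41 + 53 + 42 + 48 + 44 + 36 + 52 + 40)/11 = 44.6364
Numerator Σ_{t=1}^{8}(y_t−ȳ)(y_{t+3}−ȳ) = 16.6942
Denominator Σ(y_t−ȳ)² = 330.5455
r_3 = 16.6942 / 330.5455 = 0.051

0.051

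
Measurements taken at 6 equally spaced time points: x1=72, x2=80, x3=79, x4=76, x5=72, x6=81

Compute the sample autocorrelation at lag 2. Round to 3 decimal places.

-0.339

Mean x̄ = (72 + 80 + 79 + 76 + 72 + 81)/6 = 76.6667
Numerator Σ_{t=1}^{4}(x_t−x̄)(x_{t+2}−x̄) = -26.8889
Denominator Σ(x_t−x̄)² = 79.3333
r_2 = -26.8889 / 79.3333 = -0.339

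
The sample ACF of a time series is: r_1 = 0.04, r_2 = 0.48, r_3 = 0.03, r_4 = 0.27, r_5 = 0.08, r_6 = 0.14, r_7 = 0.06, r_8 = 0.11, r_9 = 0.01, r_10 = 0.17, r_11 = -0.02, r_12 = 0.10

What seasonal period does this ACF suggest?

The largest autocorrelation is r_2 = 0.48, with weaker echoes at lags 4 (0.27) and 10 (0.17); the remaining lags stay at or below 0.14.
The dominant spike at lag 2 indicates a seasonal period of 2.

2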